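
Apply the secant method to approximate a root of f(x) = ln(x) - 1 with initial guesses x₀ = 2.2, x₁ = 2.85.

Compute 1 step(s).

f(x) = ln(x) - 1
x₀ = 2.2, x₁ = 2.85

Secant formula: x_{n+1} = x_n - f(x_n)(x_n - x_{n-1})/(f(x_n) - f(x_{n-1}))

Iteration 1:
  f(2.200000) = -0.211543
  f(2.850000) = 0.047319
  x_2 = 2.850000 - 0.047319×(2.850000 - 2.200000)/(0.047319 - (-0.211543))
       = 2.731182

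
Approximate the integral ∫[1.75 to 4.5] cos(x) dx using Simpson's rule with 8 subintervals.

f(x) = cos(x)
a = 1.75, b = 4.5, n = 8
h = (b - a)/n = 0.343750

Simpson's rule: (h/3)[f(x₀) + 4f(x₁) + 2f(x₂) + ... + f(xₙ)]

x_0 = 1.7500, f(x_0) = -0.178246, coefficient = 1
x_1 = 2.0938, f(x_1) = -0.499441, coefficient = 4
x_2 = 2.4375, f(x_2) = -0.762199, coefficient = 2
x_3 = 2.7812, f(x_3) = -0.935776, coefficient = 4
x_4 = 3.1250, f(x_4) = -0.999862, coefficient = 2
x_5 = 3.4688, f(x_5) = -0.946960, coefficient = 4
x_6 = 3.8125, f(x_6) = -0.783258, coefficient = 2
x_7 = 4.1562, f(x_7) = -0.527911, coefficient = 4
x_8 = 4.5000, f(x_8) = -0.210796, coefficient = 1

I ≈ (0.343750/3) × -17.120032 = -1.961670
Exact value: -1.961516
Error: 0.000154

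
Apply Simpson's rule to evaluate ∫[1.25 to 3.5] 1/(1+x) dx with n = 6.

f(x) = 1/(1+x)
a = 1.25, b = 3.5, n = 6
h = (b - a)/n = 0.375000

Simpson's rule: (h/3)[f(x₀) + 4f(x₁) + 2f(x₂) + ... + f(xₙ)]

x_0 = 1.2500, f(x_0) = 0.444444, coefficient = 1
x_1 = 1.6250, f(x_1) = 0.380952, coefficient = 4
x_2 = 2.0000, f(x_2) = 0.333333, coefficient = 2
x_3 = 2.3750, f(x_3) = 0.296296, coefficient = 4
x_4 = 2.7500, f(x_4) = 0.266667, coefficient = 2
x_5 = 3.1250, f(x_5) = 0.242424, coefficient = 4
x_6 = 3.5000, f(x_6) = 0.222222, coefficient = 1

I ≈ (0.375000/3) × 5.545358 = 0.693170
Exact value: 0.693147
Error: 0.000023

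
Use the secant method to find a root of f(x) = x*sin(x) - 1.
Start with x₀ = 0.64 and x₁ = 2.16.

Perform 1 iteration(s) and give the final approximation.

f(x) = x*sin(x) - 1
x₀ = 0.64, x₁ = 2.16

Secant formula: x_{n+1} = x_n - f(x_n)(x_n - x_{n-1})/(f(x_n) - f(x_{n-1}))

Iteration 1:
  f(0.640000) = -0.617795
  f(2.160000) = 0.795788
  x_2 = 2.160000 - 0.795788×(2.160000 - 0.640000)/(0.795788 - (-0.617795))
       = 1.304304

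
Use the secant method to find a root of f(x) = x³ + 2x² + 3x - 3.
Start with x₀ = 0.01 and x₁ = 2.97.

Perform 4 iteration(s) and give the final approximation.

f(x) = x³ + 2x² + 3x - 3
x₀ = 0.01, x₁ = 2.97

Secant formula: x_{n+1} = x_n - f(x_n)(x_n - x_{n-1})/(f(x_n) - f(x_{n-1}))

Iteration 1:
  f(0.010000) = -2.969799
  f(2.970000) = 49.749873
  x_2 = 2.970000 - 49.749873×(2.970000 - 0.010000)/(49.749873 - (-2.969799))
       = 0.176742
Iteration 2:
  f(2.970000) = 49.749873
  f(0.176742) = -2.401776
  x_3 = 0.176742 - (-2.401776)×(0.176742 - 2.970000)/(-2.401776 - 49.749873)
       = 0.305382
Iteration 3:
  f(0.176742) = -2.401776
  f(0.305382) = -1.868857
  x_4 = 0.305382 - (-1.868857)×(0.305382 - 0.176742)/(-1.868857 - (-2.401776))
       = 0.756501
Iteration 4:
  f(0.305382) = -1.868857
  f(0.756501) = 0.847029
  x_5 = 0.756501 - 0.847029×(0.756501 - 0.305382)/(0.847029 - (-1.868857))
       = 0.615806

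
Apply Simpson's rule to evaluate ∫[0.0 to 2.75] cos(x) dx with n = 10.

f(x) = cos(x)
a = 0.0, b = 2.75, n = 10
h = (b - a)/n = 0.275000

Simpson's rule: (h/3)[f(x₀) + 4f(x₁) + 2f(x₂) + ... + f(xₙ)]

x_0 = 0.0000, f(x_0) = 1.000000, coefficient = 1
x_1 = 0.2750, f(x_1) = 0.962425, coefficient = 4
x_2 = 0.5500, f(x_2) = 0.852525, coefficient = 2
x_3 = 0.8250, f(x_3) = 0.678557, coefficient = 4
x_4 = 1.1000, f(x_4) = 0.453596, coefficient = 2
x_5 = 1.3750, f(x_5) = 0.194548, coefficient = 4
x_6 = 1.6500, f(x_6) = -0.079121, coefficient = 2
x_7 = 1.9250, f(x_7) = -0.346844, coefficient = 4
x_8 = 2.2000, f(x_8) = -0.588501, coefficient = 2
x_9 = 2.4750, f(x_9) = -0.785933, coefficient = 4
x_10 = 2.7500, f(x_10) = -0.924302, coefficient = 1

I ≈ (0.275000/3) × 4.163708 = 0.381673
Exact value: 0.381661
Error: 0.000012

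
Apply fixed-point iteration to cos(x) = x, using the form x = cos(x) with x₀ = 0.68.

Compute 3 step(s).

Equation: cos(x) = x
Fixed-point form: x = cos(x)
x₀ = 0.68

x_1 = g(0.680000) = 0.777573
x_2 = g(0.777573) = 0.712618
x_3 = g(0.712618) = 0.756652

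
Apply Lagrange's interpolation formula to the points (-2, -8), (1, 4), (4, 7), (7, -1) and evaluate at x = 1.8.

Lagrange interpolation formula:
P(x) = Σ yᵢ × Lᵢ(x)
where Lᵢ(x) = Π_{j≠i} (x - xⱼ)/(xᵢ - xⱼ)

L_0(1.8) = (1.8 - 1)/(-2 - 1) × (1.8 - 4)/(-2 - 4) × (1.8 - 7)/(-2 - 7) = -0.056494
L_1(1.8) = (1.8 - (-2))/(1 - (-2)) × (1.8 - 4)/(1 - 4) × (1.8 - 7)/(1 - 7) = 0.805037
L_2(1.8) = (1.8 - (-2))/(4 - (-2)) × (1.8 - 1)/(4 - 1) × (1.8 - 7)/(4 - 7) = 0.292741
L_3(1.8) = (1.8 - (-2))/(7 - (-2)) × (1.8 - 1)/(7 - 1) × (1.8 - 4)/(7 - 4) = -0.041284

P(1.8) = (-8)×L_0(1.8) + 4×L_1(1.8) + 7×L_2(1.8) + (-1)×L_3(1.8)
P(1.8) = 5.762568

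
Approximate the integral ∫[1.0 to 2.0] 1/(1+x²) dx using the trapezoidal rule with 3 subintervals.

f(x) = 1/(1+x²)
a = 1.0, b = 2.0, n = 3
h = (b - a)/n = 0.333333

Trapezoidal rule: (h/2)[f(x₀) + 2f(x₁) + 2f(x₂) + ... + f(xₙ)]

x_0 = 1.0000, f(x_0) = 0.500000, coefficient = 1
x_1 = 1.3333, f(x_1) = 0.360000, coefficient = 2
x_2 = 1.6667, f(x_2) = 0.264706, coefficient = 2
x_3 = 2.0000, f(x_3) = 0.200000, coefficient = 1

I ≈ (0.333333/2) × 1.949412 = 0.324902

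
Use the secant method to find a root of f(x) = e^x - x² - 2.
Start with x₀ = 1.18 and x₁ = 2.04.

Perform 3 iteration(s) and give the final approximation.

f(x) = e^x - x² - 2
x₀ = 1.18, x₁ = 2.04

Secant formula: x_{n+1} = x_n - f(x_n)(x_n - x_{n-1})/(f(x_n) - f(x_{n-1}))

Iteration 1:
  f(1.180000) = -0.138026
  f(2.040000) = 1.529009
  x_2 = 2.040000 - 1.529009×(2.040000 - 1.180000)/(1.529009 - (-0.138026))
       = 1.251206
Iteration 2:
  f(2.040000) = 1.529009
  f(1.251206) = -0.070962
  x_3 = 1.251206 - (-0.070962)×(1.251206 - 2.040000)/(-0.070962 - 1.529009)
       = 1.286190
Iteration 3:
  f(1.251206) = -0.070962
  f(1.286190) = -0.035312
  x_4 = 1.286190 - (-0.035312)×(1.286190 - 1.251206)/(-0.035312 - (-0.070962))
       = 1.320844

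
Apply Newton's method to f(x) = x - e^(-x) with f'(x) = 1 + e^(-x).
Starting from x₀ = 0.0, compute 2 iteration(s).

f(x) = x - e^(-x)
f'(x) = 1 + e^(-x)
x₀ = 0.0

Newton-Raphson formula: x_{n+1} = x_n - f(x_n)/f'(x_n)

Iteration 1:
  f(0.000000) = -1.000000
  f'(0.000000) = 2.000000
  x_1 = 0.000000 - (-1.000000)/2.000000 = 0.500000
Iteration 2:
  f(0.500000) = -0.106531
  f'(0.500000) = 1.606531
  x_2 = 0.500000 - (-0.106531)/1.606531 = 0.566311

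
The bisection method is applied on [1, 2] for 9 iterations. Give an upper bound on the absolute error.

Bisection error bound: |error| ≤ (b-a)/2^n
|error| ≤ (2 - 1)/2^9 = 1/2^9
|error| ≤ 0.0019531250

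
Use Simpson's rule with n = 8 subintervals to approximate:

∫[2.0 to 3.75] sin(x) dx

f(x) = sin(x)
a = 2.0, b = 3.75, n = 8
h = (b - a)/n = 0.218750

Simpson's rule: (h/3)[f(x₀) + 4f(x₁) + 2f(x₂) + ... + f(xₙ)]

x_0 = 2.0000, f(x_0) = 0.909297, coefficient = 1
x_1 = 2.2188, f(x_1) = 0.797321, coefficient = 4
x_2 = 2.4375, f(x_2) = 0.647343, coefficient = 2
x_3 = 2.6562, f(x_3) = 0.466511, coefficient = 4
x_4 = 2.8750, f(x_4) = 0.263446, coefficient = 2
x_5 = 3.0938, f(x_5) = 0.047824, coefficient = 4
x_6 = 3.3125, f(x_6) = -0.170077, coefficient = 2
x_7 = 3.5312, f(x_7) = -0.379871, coefficient = 4
x_8 = 3.7500, f(x_8) = -0.571561, coefficient = 1

I ≈ (0.218750/3) × 5.546300 = 0.404418
Exact value: 0.404413
Error: 0.000005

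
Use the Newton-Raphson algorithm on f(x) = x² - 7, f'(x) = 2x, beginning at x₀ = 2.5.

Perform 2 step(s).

f(x) = x² - 7
f'(x) = 2x
x₀ = 2.5

Newton-Raphson formula: x_{n+1} = x_n - f(x_n)/f'(x_n)

Iteration 1:
  f(2.500000) = -0.750000
  f'(2.500000) = 5.000000
  x_1 = 2.500000 - (-0.750000)/5.000000 = 2.650000
Iteration 2:
  f(2.650000) = 0.022500
  f'(2.650000) = 5.300000
  x_2 = 2.650000 - 0.022500/5.300000 = 2.645755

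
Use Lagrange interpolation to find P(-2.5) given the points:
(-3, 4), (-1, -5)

Lagrange interpolation formula:
P(x) = Σ yᵢ × Lᵢ(x)
where Lᵢ(x) = Π_{j≠i} (x - xⱼ)/(xᵢ - xⱼ)

L_0(-2.5) = (-2.5 - (-1))/(-3 - (-1)) = 0.750000
L_1(-2.5) = (-2.5 - (-3))/(-1 - (-3)) = 0.250000

P(-2.5) = 4×L_0(-2.5) + (-5)×L_1(-2.5)
P(-2.5) = 1.750000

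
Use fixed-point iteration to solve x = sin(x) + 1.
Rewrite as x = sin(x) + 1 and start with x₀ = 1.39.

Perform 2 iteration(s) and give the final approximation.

Equation: x = sin(x) + 1
Fixed-point form: x = sin(x) + 1
x₀ = 1.39

x_1 = g(1.390000) = 1.983701
x_2 = g(1.983701) = 1.915959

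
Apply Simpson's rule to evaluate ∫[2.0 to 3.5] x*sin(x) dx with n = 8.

f(x) = x*sin(x)
a = 2.0, b = 3.5, n = 8
h = (b - a)/n = 0.187500

Simpson's rule: (h/3)[f(x₀) + 4f(x₁) + 2f(x₂) + ... + f(xₙ)]

x_0 = 2.0000, f(x_0) = 1.818595, coefficient = 1
x_1 = 2.1875, f(x_1) = 1.784539, coefficient = 4
x_2 = 2.3750, f(x_2) = 1.647502, coefficient = 2
x_3 = 2.5625, f(x_3) = 1.402366, coefficient = 4
x_4 = 2.7500, f(x_4) = 1.049568, coefficient = 2
x_5 = 2.9375, f(x_5) = 0.595369, coefficient = 4
x_6 = 3.1250, f(x_6) = 0.051850, coefficient = 2
x_7 = 3.3125, f(x_7) = -0.563379, coefficient = 4
x_8 = 3.5000, f(x_8) = -1.227741, coefficient = 1

I ≈ (0.187500/3) × 18.964273 = 1.185267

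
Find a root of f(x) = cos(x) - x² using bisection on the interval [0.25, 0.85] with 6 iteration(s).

f(x) = cos(x) - x²
Initial interval: [0.25, 0.85]

Iteration 1:
  c_1 = (0.250000 + 0.850000)/2 = 0.550000
  f(c_1) = f(0.550000) = 0.550025
  f(a) × f(c) ≥ 0, new interval: [0.550000, 0.850000]
Iteration 2:
  c_2 = (0.550000 + 0.850000)/2 = 0.700000
  f(c_2) = f(0.700000) = 0.274842
  f(a) × f(c) ≥ 0, new interval: [0.700000, 0.850000]
Iteration 3:
  c_3 = (0.700000 + 0.850000)/2 = 0.775000
  f(c_3) = f(0.775000) = 0.113796
  f(a) × f(c) ≥ 0, new interval: [0.775000, 0.850000]
Iteration 4:
  c_4 = (0.775000 + 0.850000)/2 = 0.812500
  f(c_4) = f(0.812500) = 0.027529
  f(a) × f(c) ≥ 0, new interval: [0.812500, 0.850000]
Iteration 5:
  c_5 = (0.812500 + 0.850000)/2 = 0.831250
  f(c_5) = f(0.831250) = -0.017024
  f(a) × f(c) < 0, new interval: [0.812500, 0.831250]
Iteration 6:
  c_6 = (0.812500 + 0.831250)/2 = 0.821875
  f(c_6) = f(0.821875) = 0.005371
  f(a) × f(c) ≥ 0, new interval: [0.821875, 0.831250]

After 6 iteration(s), the approximation is c_6 = 0.821875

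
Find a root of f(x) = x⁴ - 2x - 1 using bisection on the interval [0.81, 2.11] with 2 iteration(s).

f(x) = x⁴ - 2x - 1
Initial interval: [0.81, 2.11]

Iteration 1:
  c_1 = (0.810000 + 2.110000)/2 = 1.460000
  f(c_1) = f(1.460000) = 0.623719
  f(a) × f(c) < 0, new interval: [0.810000, 1.460000]
Iteration 2:
  c_2 = (0.810000 + 1.460000)/2 = 1.135000
  f(c_2) = f(1.135000) = -1.610476
  f(a) × f(c) ≥ 0, new interval: [1.135000, 1.460000]

After 2 iteration(s), the approximation is c_2 = 1.135000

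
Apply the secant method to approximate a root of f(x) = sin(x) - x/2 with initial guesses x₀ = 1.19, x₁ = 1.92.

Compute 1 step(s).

f(x) = sin(x) - x/2
x₀ = 1.19, x₁ = 1.92

Secant formula: x_{n+1} = x_n - f(x_n)(x_n - x_{n-1})/(f(x_n) - f(x_{n-1}))

Iteration 1:
  f(1.190000) = 0.333369
  f(1.920000) = -0.020355
  x_2 = 1.920000 - (-0.020355)×(1.920000 - 1.190000)/(-0.020355 - 0.333369)
       = 1.877993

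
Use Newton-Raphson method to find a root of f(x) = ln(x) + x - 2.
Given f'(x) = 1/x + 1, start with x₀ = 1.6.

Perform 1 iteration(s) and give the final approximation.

f(x) = ln(x) + x - 2
f'(x) = 1/x + 1
x₀ = 1.6

Newton-Raphson formula: x_{n+1} = x_n - f(x_n)/f'(x_n)

Iteration 1:
  f(1.600000) = 0.070004
  f'(1.600000) = 1.625000
  x_1 = 1.600000 - 0.070004/1.625000 = 1.556921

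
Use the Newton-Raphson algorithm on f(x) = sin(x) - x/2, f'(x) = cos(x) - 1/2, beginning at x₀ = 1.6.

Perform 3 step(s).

f(x) = sin(x) - x/2
f'(x) = cos(x) - 1/2
x₀ = 1.6

Newton-Raphson formula: x_{n+1} = x_n - f(x_n)/f'(x_n)

Iteration 1:
  f(1.600000) = 0.199574
  f'(1.600000) = -0.529200
  x_1 = 1.600000 - 0.199574/(-0.529200) = 1.977124
Iteration 2:
  f(1.977124) = -0.069983
  f'(1.977124) = -0.895238
  x_2 = 1.977124 - (-0.069983)/(-0.895238) = 1.898951
Iteration 3:
  f(1.898951) = -0.002837
  f'(1.898951) = -0.822297
  x_3 = 1.898951 - (-0.002837)/(-0.822297) = 1.895501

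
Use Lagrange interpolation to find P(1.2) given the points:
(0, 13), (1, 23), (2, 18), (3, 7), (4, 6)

Lagrange interpolation formula:
P(x) = Σ yᵢ × Lᵢ(x)
where Lᵢ(x) = Π_{j≠i} (x - xⱼ)/(xᵢ - xⱼ)

L_0(1.2) = (1.2 - 1)/(0 - 1) × (1.2 - 2)/(0 - 2) × (1.2 - 3)/(0 - 3) × (1.2 - 4)/(0 - 4) = -0.033600
L_1(1.2) = (1.2 - 0)/(1 - 0) × (1.2 - 2)/(1 - 2) × (1.2 - 3)/(1 - 3) × (1.2 - 4)/(1 - 4) = 0.806400
L_2(1.2) = (1.2 - 0)/(2 - 0) × (1.2 - 1)/(2 - 1) × (1.2 - 3)/(2 - 3) × (1.2 - 4)/(2 - 4) = 0.302400
L_3(1.2) = (1.2 - 0)/(3 - 0) × (1.2 - 1)/(3 - 1) × (1.2 - 2)/(3 - 2) × (1.2 - 4)/(3 - 4) = -0.089600
L_4(1.2) = (1.2 - 0)/(4 - 0) × (1.2 - 1)/(4 - 1) × (1.2 - 2)/(4 - 2) × (1.2 - 3)/(4 - 3) = 0.014400

P(1.2) = 13×L_0(1.2) + 23×L_1(1.2) + 18×L_2(1.2) + 7×L_3(1.2) + 6×L_4(1.2)
P(1.2) = 23.012800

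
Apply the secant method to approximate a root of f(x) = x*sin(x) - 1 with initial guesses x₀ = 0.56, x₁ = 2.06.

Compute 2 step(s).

f(x) = x*sin(x) - 1
x₀ = 0.56, x₁ = 2.06

Secant formula: x_{n+1} = x_n - f(x_n)(x_n - x_{n-1})/(f(x_n) - f(x_{n-1}))

Iteration 1:
  f(0.560000) = -0.702536
  f(2.060000) = 0.818377
  x_2 = 2.060000 - 0.818377×(2.060000 - 0.560000)/(0.818377 - (-0.702536))
       = 1.252876
Iteration 2:
  f(2.060000) = 0.818377
  f(1.252876) = 0.190091
  x_3 = 1.252876 - 0.190091×(1.252876 - 2.060000)/(0.190091 - 0.818377)
       = 1.008676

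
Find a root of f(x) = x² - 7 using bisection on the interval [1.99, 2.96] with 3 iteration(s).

f(x) = x² - 7
Initial interval: [1.99, 2.96]

Iteration 1:
  c_1 = (1.990000 + 2.960000)/2 = 2.475000
  f(c_1) = f(2.475000) = -0.874375
  f(a) × f(c) ≥ 0, new interval: [2.475000, 2.960000]
Iteration 2:
  c_2 = (2.475000 + 2.960000)/2 = 2.717500
  f(c_2) = f(2.717500) = 0.384806
  f(a) × f(c) < 0, new interval: [2.475000, 2.717500]
Iteration 3:
  c_3 = (2.475000 + 2.717500)/2 = 2.596250
  f(c_3) = f(2.596250) = -0.259486
  f(a) × f(c) ≥ 0, new interval: [2.596250, 2.717500]

After 3 iteration(s), the approximation is c_3 = 2.596250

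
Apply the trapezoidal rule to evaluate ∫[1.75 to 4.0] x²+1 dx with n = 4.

f(x) = x²+1
a = 1.75, b = 4.0, n = 4
h = (b - a)/n = 0.562500

Trapezoidal rule: (h/2)[f(x₀) + 2f(x₁) + 2f(x₂) + ... + f(xₙ)]

x_0 = 1.7500, f(x_0) = 4.062500, coefficient = 1
x_1 = 2.3125, f(x_1) = 6.347656, coefficient = 2
x_2 = 2.8750, f(x_2) = 9.265625, coefficient = 2
x_3 = 3.4375, f(x_3) = 12.816406, coefficient = 2
x_4 = 4.0000, f(x_4) = 17.000000, coefficient = 1

I ≈ (0.562500/2) × 77.921875 = 21.915527
Exact value: 21.796875
Error: 0.118652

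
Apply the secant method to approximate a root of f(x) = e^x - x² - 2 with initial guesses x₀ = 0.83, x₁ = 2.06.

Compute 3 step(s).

f(x) = e^x - x² - 2
x₀ = 0.83, x₁ = 2.06

Secant formula: x_{n+1} = x_n - f(x_n)(x_n - x_{n-1})/(f(x_n) - f(x_{n-1}))

Iteration 1:
  f(0.830000) = -0.395581
  f(2.060000) = 1.602370
  x_2 = 2.060000 - 1.602370×(2.060000 - 0.830000)/(1.602370 - (-0.395581))
       = 1.073532
Iteration 2:
  f(2.060000) = 1.602370
  f(1.073532) = -0.226776
  x_3 = 1.073532 - (-0.226776)×(1.073532 - 2.060000)/(-0.226776 - 1.602370)
       = 1.195834
Iteration 3:
  f(1.073532) = -0.226776
  f(1.195834) = -0.123705
  x_4 = 1.195834 - (-0.123705)×(1.195834 - 1.073532)/(-0.123705 - (-0.226776))
       = 1.342619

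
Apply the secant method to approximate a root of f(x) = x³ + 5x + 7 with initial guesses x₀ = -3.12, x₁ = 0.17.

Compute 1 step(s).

f(x) = x³ + 5x + 7
x₀ = -3.12, x₁ = 0.17

Secant formula: x_{n+1} = x_n - f(x_n)(x_n - x_{n-1})/(f(x_n) - f(x_{n-1}))

Iteration 1:
  f(-3.120000) = -38.971328
  f(0.170000) = 7.854913
  x_2 = 0.170000 - 7.854913×(0.170000 - (-3.120000))/(7.854913 - (-38.971328))
       = -0.381884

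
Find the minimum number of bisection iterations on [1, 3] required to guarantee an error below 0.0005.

We need (b-a)/2^n ≤ 0.0005
(3 - 1)/2^n ≤ 0.0005
2/2^n ≤ 0.0005
2^n ≥ 4000
n ≥ log₂(4000) = 11.97
n ≥ 12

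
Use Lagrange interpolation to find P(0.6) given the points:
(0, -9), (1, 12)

Lagrange interpolation formula:
P(x) = Σ yᵢ × Lᵢ(x)
where Lᵢ(x) = Π_{j≠i} (x - xⱼ)/(xᵢ - xⱼ)

L_0(0.6) = (0.6 - 1)/(0 - 1) = 0.400000
L_1(0.6) = (0.6 - 0)/(1 - 0) = 0.600000

P(0.6) = (-9)×L_0(0.6) + 12×L_1(0.6)
P(0.6) = 3.600000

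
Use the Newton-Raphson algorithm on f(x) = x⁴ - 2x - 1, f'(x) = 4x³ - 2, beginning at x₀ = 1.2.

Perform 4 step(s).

f(x) = x⁴ - 2x - 1
f'(x) = 4x³ - 2
x₀ = 1.2

Newton-Raphson formula: x_{n+1} = x_n - f(x_n)/f'(x_n)

Iteration 1:
  f(1.200000) = -1.326400
  f'(1.200000) = 4.912000
  x_1 = 1.200000 - (-1.326400)/4.912000 = 1.470033
Iteration 2:
  f(1.470033) = 0.729838
  f'(1.470033) = 10.706937
  x_2 = 1.470033 - 0.729838/10.706937 = 1.401868
Iteration 3:
  f(1.401868) = 0.058405
  f'(1.401868) = 9.019986
  x_3 = 1.401868 - 0.058405/9.019986 = 1.395393
Iteration 4:
  f(1.395393) = 0.000493
  f'(1.395393) = 8.867990
  x_4 = 1.395393 - 0.000493/8.867990 = 1.395337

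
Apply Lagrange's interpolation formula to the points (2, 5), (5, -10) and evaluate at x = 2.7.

Lagrange interpolation formula:
P(x) = Σ yᵢ × Lᵢ(x)
where Lᵢ(x) = Π_{j≠i} (x - xⱼ)/(xᵢ - xⱼ)

L_0(2.7) = (2.7 - 5)/(2 - 5) = 0.766667
L_1(2.7) = (2.7 - 2)/(5 - 2) = 0.233333

P(2.7) = 5×L_0(2.7) + (-10)×L_1(2.7)
P(2.7) = 1.500000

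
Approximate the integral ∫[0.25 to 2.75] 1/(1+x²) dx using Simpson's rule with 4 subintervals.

f(x) = 1/(1+x²)
a = 0.25, b = 2.75, n = 4
h = (b - a)/n = 0.625000

Simpson's rule: (h/3)[f(x₀) + 4f(x₁) + 2f(x₂) + ... + f(xₙ)]

x_0 = 0.2500, f(x_0) = 0.941176, coefficient = 1
x_1 = 0.8750, f(x_1) = 0.566372, coefficient = 4
x_2 = 1.5000, f(x_2) = 0.307692, coefficient = 2
x_3 = 2.1250, f(x_3) = 0.181303, coefficient = 4
x_4 = 2.7500, f(x_4) = 0.116788, coefficient = 1

I ≈ (0.625000/3) × 4.664049 = 0.971677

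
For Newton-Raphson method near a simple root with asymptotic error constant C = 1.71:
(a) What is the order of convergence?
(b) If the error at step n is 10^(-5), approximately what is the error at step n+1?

(a) Newton-Raphson has quadratic (order 2) convergence near simple roots.
    This means |e_{n+1}| ≈ C|e_n|².

(b) With |e_n| = 10^(-5) and C = 1.71:
    |e_{n+1}| ≈ 1.71 × (10^(-5))² = 1.71 × 10^(-10)

(a) 2 (quadratic); (b) |e_{n+1}| ≈ 1.710e-10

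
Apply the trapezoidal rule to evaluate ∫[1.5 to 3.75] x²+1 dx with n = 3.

f(x) = x²+1
a = 1.5, b = 3.75, n = 3
h = (b - a)/n = 0.750000

Trapezoidal rule: (h/2)[f(x₀) + 2f(x₁) + 2f(x₂) + ... + f(xₙ)]

x_0 = 1.5000, f(x_0) = 3.250000, coefficient = 1
x_1 = 2.2500, f(x_1) = 6.062500, coefficient = 2
x_2 = 3.0000, f(x_2) = 10.000000, coefficient = 2
x_3 = 3.7500, f(x_3) = 15.062500, coefficient = 1

I ≈ (0.750000/2) × 50.437500 = 18.914062
Exact value: 18.703125
Error: 0.210938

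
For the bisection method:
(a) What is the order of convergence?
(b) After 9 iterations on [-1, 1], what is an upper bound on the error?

(a) Bisection has linear (order 1) convergence; the error is halved each step.

(b) Error bound = (b-a)/2^n = (1 - (-1))/2^{9}
    = 2/2^{9}

(a) 1 (linear); (b) error ≤ 3.91e-03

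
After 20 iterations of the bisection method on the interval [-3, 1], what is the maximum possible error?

Bisection error bound: |error| ≤ (b-a)/2^n
|error| ≤ (1 - (-3))/2^20 = 4/2^20
|error| ≤ 0.0000038147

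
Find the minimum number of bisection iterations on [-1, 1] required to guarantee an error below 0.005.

We need (b-a)/2^n ≤ 0.005
(1 - (-1))/2^n ≤ 0.005
2/2^n ≤ 0.005
2^n ≥ 400
n ≥ log₂(400) = 8.64
n ≥ 9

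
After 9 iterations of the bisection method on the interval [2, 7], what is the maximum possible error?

Bisection error bound: |error| ≤ (b-a)/2^n
|error| ≤ (7 - 2)/2^9 = 5/2^9
|error| ≤ 0.0097656250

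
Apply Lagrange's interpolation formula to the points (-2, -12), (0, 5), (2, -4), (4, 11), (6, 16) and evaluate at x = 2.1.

Lagrange interpolation formula:
P(x) = Σ yᵢ × Lᵢ(x)
where Lᵢ(x) = Π_{j≠i} (x - xⱼ)/(xᵢ - xⱼ)

L_0(2.1) = (2.1 - 0)/(-2 - 0) × (2.1 - 2)/(-2 - 2) × (2.1 - 4)/(-2 - 4) × (2.1 - 6)/(-2 - 6) = 0.004052
L_1(2.1) = (2.1 - (-2))/(0 - (-2)) × (2.1 - 2)/(0 - 2) × (2.1 - 4)/(0 - 4) × (2.1 - 6)/(0 - 6) = -0.031647
L_2(2.1) = (2.1 - (-2))/(2 - (-2)) × (2.1 - 0)/(2 - 0) × (2.1 - 4)/(2 - 4) × (2.1 - 6)/(2 - 6) = 0.996877
L_3(2.1) = (2.1 - (-2))/(4 - (-2)) × (2.1 - 0)/(4 - 0) × (2.1 - 2)/(4 - 2) × (2.1 - 6)/(4 - 6) = 0.034978
L_4(2.1) = (2.1 - (-2))/(6 - (-2)) × (2.1 - 0)/(6 - 0) × (2.1 - 2)/(6 - 2) × (2.1 - 4)/(6 - 4) = -0.004260

P(2.1) = (-12)×L_0(2.1) + 5×L_1(2.1) + (-4)×L_2(2.1) + 11×L_3(2.1) + 16×L_4(2.1)
P(2.1) = -3.877772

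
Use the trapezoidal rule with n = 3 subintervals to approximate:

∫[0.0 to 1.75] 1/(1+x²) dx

f(x) = 1/(1+x²)
a = 0.0, b = 1.75, n = 3
h = (b - a)/n = 0.583333

Trapezoidal rule: (h/2)[f(x₀) + 2f(x₁) + 2f(x₂) + ... + f(xₙ)]

x_0 = 0.0000, f(x_0) = 1.000000, coefficient = 1
x_1 = 0.5833, f(x_1) = 0.746114, coefficient = 2
x_2 = 1.1667, f(x_2) = 0.423529, coefficient = 2
x_3 = 1.7500, f(x_3) = 0.246154, coefficient = 1

I ≈ (0.583333/2) × 3.585441 = 1.045754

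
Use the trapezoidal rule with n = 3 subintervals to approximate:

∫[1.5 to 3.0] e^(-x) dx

f(x) = e^(-x)
a = 1.5, b = 3.0, n = 3
h = (b - a)/n = 0.500000

Trapezoidal rule: (h/2)[f(x₀) + 2f(x₁) + 2f(x₂) + ... + f(xₙ)]

x_0 = 1.5000, f(x_0) = 0.223130, coefficient = 1
x_1 = 2.0000, f(x_1) = 0.135335, coefficient = 2
x_2 = 2.5000, f(x_2) = 0.082085, coefficient = 2
x_3 = 3.0000, f(x_3) = 0.049787, coefficient = 1

I ≈ (0.500000/2) × 0.707758 = 0.176939
Exact value: 0.173343
Error: 0.003596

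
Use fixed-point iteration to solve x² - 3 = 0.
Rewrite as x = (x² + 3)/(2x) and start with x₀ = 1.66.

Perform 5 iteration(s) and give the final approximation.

Equation: x² - 3 = 0
Fixed-point form: x = (x² + 3)/(2x)
x₀ = 1.66

x_1 = g(1.660000) = 1.733614
x_2 = g(1.733614) = 1.732052
x_3 = g(1.732052) = 1.732051
x_4 = g(1.732051) = 1.732051
x_5 = g(1.732051) = 1.732051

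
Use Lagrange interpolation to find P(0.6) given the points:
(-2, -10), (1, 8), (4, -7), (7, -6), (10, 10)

Lagrange interpolation formula:
P(x) = Σ yᵢ × Lᵢ(x)
where Lᵢ(x) = Π_{j≠i} (x - xⱼ)/(xᵢ - xⱼ)

L_0(0.6) = (0.6 - 1)/(-2 - 1) × (0.6 - 4)/(-2 - 4) × (0.6 - 7)/(-2 - 7) × (0.6 - 10)/(-2 - 10) = 0.042087
L_1(0.6) = (0.6 - (-2))/(1 - (-2)) × (0.6 - 4)/(1 - 4) × (0.6 - 7)/(1 - 7) × (0.6 - 10)/(1 - 10) = 1.094268
L_2(0.6) = (0.6 - (-2))/(4 - (-2)) × (0.6 - 1)/(4 - 1) × (0.6 - 7)/(4 - 7) × (0.6 - 10)/(4 - 10) = -0.193106
L_3(0.6) = (0.6 - (-2))/(7 - (-2)) × (0.6 - 1)/(7 - 1) × (0.6 - 4)/(7 - 4) × (0.6 - 10)/(7 - 10) = 0.068392
L_4(0.6) = (0.6 - (-2))/(10 - (-2)) × (0.6 - 1)/(10 - 1) × (0.6 - 4)/(10 - 4) × (0.6 - 7)/(10 - 7) = -0.011641

P(0.6) = (-10)×L_0(0.6) + 8×L_1(0.6) + (-7)×L_2(0.6) + (-6)×L_3(0.6) + 10×L_4(0.6)
P(0.6) = 9.158255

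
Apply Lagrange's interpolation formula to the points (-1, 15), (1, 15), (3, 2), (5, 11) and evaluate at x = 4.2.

Lagrange interpolation formula:
P(x) = Σ yᵢ × Lᵢ(x)
where Lᵢ(x) = Π_{j≠i} (x - xⱼ)/(xᵢ - xⱼ)

L_0(4.2) = (4.2 - 1)/(-1 - 1) × (4.2 - 3)/(-1 - 3) × (4.2 - 5)/(-1 - 5) = 0.064000
L_1(4.2) = (4.2 - (-1))/(1 - (-1)) × (4.2 - 3)/(1 - 3) × (4.2 - 5)/(1 - 5) = -0.312000
L_2(4.2) = (4.2 - (-1))/(3 - (-1)) × (4.2 - 1)/(3 - 1) × (4.2 - 5)/(3 - 5) = 0.832000
L_3(4.2) = (4.2 - (-1))/(5 - (-1)) × (4.2 - 1)/(5 - 1) × (4.2 - 3)/(5 - 3) = 0.416000

P(4.2) = 15×L_0(4.2) + 15×L_1(4.2) + 2×L_2(4.2) + 11×L_3(4.2)
P(4.2) = 2.520000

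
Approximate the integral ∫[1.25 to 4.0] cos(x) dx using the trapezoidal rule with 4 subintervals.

f(x) = cos(x)
a = 1.25, b = 4.0, n = 4
h = (b - a)/n = 0.687500

Trapezoidal rule: (h/2)[f(x₀) + 2f(x₁) + 2f(x₂) + ... + f(xₙ)]

x_0 = 1.2500, f(x_0) = 0.315322, coefficient = 1
x_1 = 1.9375, f(x_1) = -0.358540, coefficient = 2
x_2 = 2.6250, f(x_2) = -0.869507, coefficient = 2
x_3 = 3.3125, f(x_3) = -0.985431, coefficient = 2
x_4 = 4.0000, f(x_4) = -0.653644, coefficient = 1

I ≈ (0.687500/2) × -4.765278 = -1.638064
Exact value: -1.705787
Error: 0.067723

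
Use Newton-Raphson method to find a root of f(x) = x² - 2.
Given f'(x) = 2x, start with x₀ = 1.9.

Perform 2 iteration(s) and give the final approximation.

f(x) = x² - 2
f'(x) = 2x
x₀ = 1.9

Newton-Raphson formula: x_{n+1} = x_n - f(x_n)/f'(x_n)

Iteration 1:
  f(1.900000) = 1.610000
  f'(1.900000) = 3.800000
  x_1 = 1.900000 - 1.610000/3.800000 = 1.476316
Iteration 2:
  f(1.476316) = 0.179508
  f'(1.476316) = 2.952632
  x_2 = 1.476316 - 0.179508/2.952632 = 1.415520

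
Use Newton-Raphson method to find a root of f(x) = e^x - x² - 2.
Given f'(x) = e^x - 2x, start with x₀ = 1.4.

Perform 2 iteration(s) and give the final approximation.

f(x) = e^x - x² - 2
f'(x) = e^x - 2x
x₀ = 1.4

Newton-Raphson formula: x_{n+1} = x_n - f(x_n)/f'(x_n)

Iteration 1:
  f(1.400000) = 0.095200
  f'(1.400000) = 1.255200
  x_1 = 1.400000 - 0.095200/1.255200 = 1.324156
Iteration 2:
  f(1.324156) = 0.005622
  f'(1.324156) = 1.110699
  x_2 = 1.324156 - 0.005622/1.110699 = 1.319094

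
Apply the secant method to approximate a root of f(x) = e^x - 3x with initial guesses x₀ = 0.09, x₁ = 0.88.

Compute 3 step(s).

f(x) = e^x - 3x
x₀ = 0.09, x₁ = 0.88

Secant formula: x_{n+1} = x_n - f(x_n)(x_n - x_{n-1})/(f(x_n) - f(x_{n-1}))

Iteration 1:
  f(0.090000) = 0.824174
  f(0.880000) = -0.229100
  x_2 = 0.880000 - (-0.229100)×(0.880000 - 0.090000)/(-0.229100 - 0.824174)
       = 0.708165
Iteration 2:
  f(0.880000) = -0.229100
  f(0.708165) = -0.094233
  x_3 = 0.708165 - (-0.094233)×(0.708165 - 0.880000)/(-0.094233 - (-0.229100))
       = 0.588103
Iteration 3:
  f(0.708165) = -0.094233
  f(0.588103) = 0.036261
  x_4 = 0.588103 - 0.036261×(0.588103 - 0.708165)/(0.036261 - (-0.094233))
       = 0.621465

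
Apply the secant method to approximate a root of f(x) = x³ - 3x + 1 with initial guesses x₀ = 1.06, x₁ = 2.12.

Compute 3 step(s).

f(x) = x³ - 3x + 1
x₀ = 1.06, x₁ = 2.12

Secant formula: x_{n+1} = x_n - f(x_n)(x_n - x_{n-1})/(f(x_n) - f(x_{n-1}))

Iteration 1:
  f(1.060000) = -0.988984
  f(2.120000) = 4.168128
  x_2 = 2.120000 - 4.168128×(2.120000 - 1.060000)/(4.168128 - (-0.988984))
       = 1.263277
Iteration 2:
  f(2.120000) = 4.168128
  f(1.263277) = -0.773806
  x_3 = 1.263277 - (-0.773806)×(1.263277 - 2.120000)/(-0.773806 - 4.168128)
       = 1.397423
Iteration 3:
  f(1.263277) = -0.773806
  f(1.397423) = -0.463395
  x_4 = 1.397423 - (-0.463395)×(1.397423 - 1.263277)/(-0.463395 - (-0.773806))
       = 1.597681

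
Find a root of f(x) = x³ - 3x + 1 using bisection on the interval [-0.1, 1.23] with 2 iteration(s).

f(x) = x³ - 3x + 1
Initial interval: [-0.1, 1.23]

Iteration 1:
  c_1 = (-0.100000 + 1.230000)/2 = 0.565000
  f(c_1) = f(0.565000) = -0.514638
  f(a) × f(c) < 0, new interval: [-0.100000, 0.565000]
Iteration 2:
  c_2 = (-0.100000 + 0.565000)/2 = 0.232500
  f(c_2) = f(0.232500) = 0.315068
  f(a) × f(c) ≥ 0, new interval: [0.232500, 0.565000]

After 2 iteration(s), the approximation is c_2 = 0.232500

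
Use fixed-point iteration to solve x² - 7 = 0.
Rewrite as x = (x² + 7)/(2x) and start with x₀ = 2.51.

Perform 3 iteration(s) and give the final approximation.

Equation: x² - 7 = 0
Fixed-point form: x = (x² + 7)/(2x)
x₀ = 2.51

x_1 = g(2.510000) = 2.649422
x_2 = g(2.649422) = 2.645754
x_3 = g(2.645754) = 2.645751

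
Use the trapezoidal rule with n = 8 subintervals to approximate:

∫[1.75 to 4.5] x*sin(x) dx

f(x) = x*sin(x)
a = 1.75, b = 4.5, n = 8
h = (b - a)/n = 0.343750

Trapezoidal rule: (h/2)[f(x₀) + 2f(x₁) + 2f(x₂) + ... + f(xₙ)]

x_0 = 1.7500, f(x_0) = 1.721975, coefficient = 1
x_1 = 2.0938, f(x_1) = 1.813916, coefficient = 2
x_2 = 2.4375, f(x_2) = 1.577897, coefficient = 2
x_3 = 2.7812, f(x_3) = 0.980655, coefficient = 2
x_4 = 3.1250, f(x_4) = 0.051850, coefficient = 2
x_5 = 3.4688, f(x_5) = -1.114691, coefficient = 2
x_6 = 3.8125, f(x_6) = -2.370220, coefficient = 2
x_7 = 4.1562, f(x_7) = -3.529902, coefficient = 2
x_8 = 4.5000, f(x_8) = -4.398886, coefficient = 1

I ≈ (0.343750/2) × -7.857901 = -1.350577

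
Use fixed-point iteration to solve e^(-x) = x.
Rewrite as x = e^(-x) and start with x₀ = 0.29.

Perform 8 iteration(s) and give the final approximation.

Equation: e^(-x) = x
Fixed-point form: x = e^(-x)
x₀ = 0.29

x_1 = g(0.290000) = 0.748264
x_2 = g(0.748264) = 0.473187
x_3 = g(0.473187) = 0.623013
x_4 = g(0.623013) = 0.536326
x_5 = g(0.536326) = 0.584893
x_6 = g(0.584893) = 0.557165
x_7 = g(0.557165) = 0.572831
x_8 = g(0.572831) = 0.563927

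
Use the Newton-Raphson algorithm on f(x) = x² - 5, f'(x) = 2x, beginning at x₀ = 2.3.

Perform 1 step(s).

f(x) = x² - 5
f'(x) = 2x
x₀ = 2.3

Newton-Raphson formula: x_{n+1} = x_n - f(x_n)/f'(x_n)

Iteration 1:
  f(2.300000) = 0.290000
  f'(2.300000) = 4.600000
  x_1 = 2.300000 - 0.290000/4.600000 = 2.236957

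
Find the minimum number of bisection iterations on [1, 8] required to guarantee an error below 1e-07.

We need (b-a)/2^n ≤ 1e-07
(8 - 1)/2^n ≤ 1e-07
7/2^n ≤ 1e-07
2^n ≥ 70000000
n ≥ log₂(70000000) = 26.06
n ≥ 27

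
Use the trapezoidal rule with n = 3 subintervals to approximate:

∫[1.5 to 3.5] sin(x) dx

f(x) = sin(x)
a = 1.5, b = 3.5, n = 3
h = (b - a)/n = 0.666667

Trapezoidal rule: (h/2)[f(x₀) + 2f(x₁) + 2f(x₂) + ... + f(xₙ)]

x_0 = 1.5000, f(x_0) = 0.997495, coefficient = 1
x_1 = 2.1667, f(x_1) = 0.827660, coefficient = 2
x_2 = 2.8333, f(x_2) = 0.303400, coefficient = 2
x_3 = 3.5000, f(x_3) = -0.350783, coefficient = 1

I ≈ (0.666667/2) × 2.908833 = 0.969611
Exact value: 1.007194
Error: 0.037583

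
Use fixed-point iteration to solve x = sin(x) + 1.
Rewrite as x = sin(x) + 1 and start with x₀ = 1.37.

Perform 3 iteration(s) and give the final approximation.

Equation: x = sin(x) + 1
Fixed-point form: x = sin(x) + 1
x₀ = 1.37

x_1 = g(1.370000) = 1.979908
x_2 = g(1.979908) = 1.917475
x_3 = g(1.917475) = 1.940507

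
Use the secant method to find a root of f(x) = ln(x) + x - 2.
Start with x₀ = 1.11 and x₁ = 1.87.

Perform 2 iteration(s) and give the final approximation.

f(x) = ln(x) + x - 2
x₀ = 1.11, x₁ = 1.87

Secant formula: x_{n+1} = x_n - f(x_n)(x_n - x_{n-1})/(f(x_n) - f(x_{n-1}))

Iteration 1:
  f(1.110000) = -0.785640
  f(1.870000) = 0.495938
  x_2 = 1.870000 - 0.495938×(1.870000 - 1.110000)/(0.495938 - (-0.785640))
       = 1.575899
Iteration 2:
  f(1.870000) = 0.495938
  f(1.575899) = 0.030725
  x_3 = 1.575899 - 0.030725×(1.575899 - 1.870000)/(0.030725 - 0.495938)
       = 1.556475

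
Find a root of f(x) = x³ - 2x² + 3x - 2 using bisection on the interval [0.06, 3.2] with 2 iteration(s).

f(x) = x³ - 2x² + 3x - 2
Initial interval: [0.06, 3.2]

Iteration 1:
  c_1 = (0.060000 + 3.200000)/2 = 1.630000
  f(c_1) = f(1.630000) = 1.906947
  f(a) × f(c) < 0, new interval: [0.060000, 1.630000]
Iteration 2:
  c_2 = (0.060000 + 1.630000)/2 = 0.845000
  f(c_2) = f(0.845000) = -0.289699
  f(a) × f(c) ≥ 0, new interval: [0.845000, 1.630000]

After 2 iteration(s), the approximation is c_2 = 0.845000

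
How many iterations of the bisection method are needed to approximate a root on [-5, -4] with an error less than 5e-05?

We need (b-a)/2^n ≤ 5e-05
(-4 - (-5))/2^n ≤ 5e-05
1/2^n ≤ 5e-05
2^n ≥ 20000
n ≥ log₂(20000) = 14.29
n ≥ 15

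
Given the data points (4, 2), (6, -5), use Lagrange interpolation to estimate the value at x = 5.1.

Lagrange interpolation formula:
P(x) = Σ yᵢ × Lᵢ(x)
where Lᵢ(x) = Π_{j≠i} (x - xⱼ)/(xᵢ - xⱼ)

L_0(5.1) = (5.1 - 6)/(4 - 6) = 0.450000
L_1(5.1) = (5.1 - 4)/(6 - 4) = 0.550000

P(5.1) = 2×L_0(5.1) + (-5)×L_1(5.1)
P(5.1) = -1.850000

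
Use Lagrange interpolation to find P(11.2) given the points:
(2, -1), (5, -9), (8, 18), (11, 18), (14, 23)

Lagrange interpolation formula:
P(x) = Σ yᵢ × Lᵢ(x)
where Lᵢ(x) = Π_{j≠i} (x - xⱼ)/(xᵢ - xⱼ)

L_0(11.2) = (11.2 - 5)/(2 - 5) × (11.2 - 8)/(2 - 8) × (11.2 - 11)/(2 - 11) × (11.2 - 14)/(2 - 14) = -0.005715
L_1(11.2) = (11.2 - 2)/(5 - 2) × (11.2 - 8)/(5 - 8) × (11.2 - 11)/(5 - 11) × (11.2 - 14)/(5 - 14) = 0.033923
L_2(11.2) = (11.2 - 2)/(8 - 2) × (11.2 - 5)/(8 - 5) × (11.2 - 11)/(8 - 11) × (11.2 - 14)/(8 - 14) = -0.098588
L_3(11.2) = (11.2 - 2)/(11 - 2) × (11.2 - 5)/(11 - 5) × (11.2 - 8)/(11 - 8) × (11.2 - 14)/(11 - 14) = 1.051602
L_4(11.2) = (11.2 - 2)/(14 - 2) × (11.2 - 5)/(14 - 5) × (11.2 - 8)/(14 - 8) × (11.2 - 11)/(14 - 11) = 0.018779

P(11.2) = (-1)×L_0(11.2) + (-9)×L_1(11.2) + 18×L_2(11.2) + 18×L_3(11.2) + 23×L_4(11.2)
P(11.2) = 17.286571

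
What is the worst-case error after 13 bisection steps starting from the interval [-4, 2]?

Bisection error bound: |error| ≤ (b-a)/2^n
|error| ≤ (2 - (-4))/2^13 = 6/2^13
|error| ≤ 0.0007324219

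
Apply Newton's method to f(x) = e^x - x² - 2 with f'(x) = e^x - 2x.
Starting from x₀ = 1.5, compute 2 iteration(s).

f(x) = e^x - x² - 2
f'(x) = e^x - 2x
x₀ = 1.5

Newton-Raphson formula: x_{n+1} = x_n - f(x_n)/f'(x_n)

Iteration 1:
  f(1.500000) = 0.231689
  f'(1.500000) = 1.481689
  x_1 = 1.500000 - 0.231689/1.481689 = 1.343632
Iteration 2:
  f(1.343632) = 0.027592
  f'(1.343632) = 1.145675
  x_2 = 1.343632 - 0.027592/1.145675 = 1.319548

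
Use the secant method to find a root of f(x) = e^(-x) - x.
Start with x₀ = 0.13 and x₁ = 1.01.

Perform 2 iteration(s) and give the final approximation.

f(x) = e^(-x) - x
x₀ = 0.13, x₁ = 1.01

Secant formula: x_{n+1} = x_n - f(x_n)(x_n - x_{n-1})/(f(x_n) - f(x_{n-1}))

Iteration 1:
  f(0.130000) = 0.748095
  f(1.010000) = -0.645781
  x_2 = 1.010000 - (-0.645781)×(1.010000 - 0.130000)/(-0.645781 - 0.748095)
       = 0.602297
Iteration 2:
  f(1.010000) = -0.645781
  f(0.602297) = -0.054745
  x_3 = 0.602297 - (-0.054745)×(0.602297 - 1.010000)/(-0.054745 - (-0.645781))
       = 0.564534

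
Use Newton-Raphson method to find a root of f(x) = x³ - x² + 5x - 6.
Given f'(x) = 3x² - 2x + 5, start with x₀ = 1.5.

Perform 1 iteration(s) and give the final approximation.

f(x) = x³ - x² + 5x - 6
f'(x) = 3x² - 2x + 5
x₀ = 1.5

Newton-Raphson formula: x_{n+1} = x_n - f(x_n)/f'(x_n)

Iteration 1:
  f(1.500000) = 2.625000
  f'(1.500000) = 8.750000
  x_1 = 1.500000 - 2.625000/8.750000 = 1.200000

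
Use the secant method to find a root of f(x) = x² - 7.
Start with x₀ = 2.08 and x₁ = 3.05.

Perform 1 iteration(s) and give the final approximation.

f(x) = x² - 7
x₀ = 2.08, x₁ = 3.05

Secant formula: x_{n+1} = x_n - f(x_n)(x_n - x_{n-1})/(f(x_n) - f(x_{n-1}))

Iteration 1:
  f(2.080000) = -2.673600
  f(3.050000) = 2.302500
  x_2 = 3.050000 - 2.302500×(3.050000 - 2.080000)/(2.302500 - (-2.673600))
       = 2.601170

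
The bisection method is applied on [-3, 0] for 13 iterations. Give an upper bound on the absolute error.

Bisection error bound: |error| ≤ (b-a)/2^n
|error| ≤ (0 - (-3))/2^13 = 3/2^13
|error| ≤ 0.0003662109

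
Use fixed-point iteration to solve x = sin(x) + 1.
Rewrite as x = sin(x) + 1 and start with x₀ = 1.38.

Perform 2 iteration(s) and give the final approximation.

Equation: x = sin(x) + 1
Fixed-point form: x = sin(x) + 1
x₀ = 1.38

x_1 = g(1.380000) = 1.981854
x_2 = g(1.981854) = 1.916699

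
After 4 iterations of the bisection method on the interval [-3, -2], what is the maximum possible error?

Bisection error bound: |error| ≤ (b-a)/2^n
|error| ≤ (-2 - (-3))/2^4 = 1/2^4
|error| ≤ 0.0625000000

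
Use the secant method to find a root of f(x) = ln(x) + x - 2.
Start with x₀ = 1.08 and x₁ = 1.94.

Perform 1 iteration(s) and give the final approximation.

f(x) = ln(x) + x - 2
x₀ = 1.08, x₁ = 1.94

Secant formula: x_{n+1} = x_n - f(x_n)(x_n - x_{n-1})/(f(x_n) - f(x_{n-1}))

Iteration 1:
  f(1.080000) = -0.843039
  f(1.940000) = 0.602688
  x_2 = 1.940000 - 0.602688×(1.940000 - 1.080000)/(0.602688 - (-0.843039))
       = 1.581487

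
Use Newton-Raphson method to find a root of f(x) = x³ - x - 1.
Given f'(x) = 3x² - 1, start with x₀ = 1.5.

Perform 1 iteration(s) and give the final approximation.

f(x) = x³ - x - 1
f'(x) = 3x² - 1
x₀ = 1.5

Newton-Raphson formula: x_{n+1} = x_n - f(x_n)/f'(x_n)

Iteration 1:
  f(1.500000) = 0.875000
  f'(1.500000) = 5.750000
  x_1 = 1.500000 - 0.875000/5.750000 = 1.347826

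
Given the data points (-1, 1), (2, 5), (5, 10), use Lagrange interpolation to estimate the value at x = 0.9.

Lagrange interpolation formula:
P(x) = Σ yᵢ × Lᵢ(x)
where Lᵢ(x) = Π_{j≠i} (x - xⱼ)/(xᵢ - xⱼ)

L_0(0.9) = (0.9 - 2)/(-1 - 2) × (0.9 - 5)/(-1 - 5) = 0.250556
L_1(0.9) = (0.9 - (-1))/(2 - (-1)) × (0.9 - 5)/(2 - 5) = 0.865556
L_2(0.9) = (0.9 - (-1))/(5 - (-1)) × (0.9 - 2)/(5 - 2) = -0.116111

P(0.9) = 1×L_0(0.9) + 5×L_1(0.9) + 10×L_2(0.9)
P(0.9) = 3.417222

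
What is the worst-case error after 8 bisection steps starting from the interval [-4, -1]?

Bisection error bound: |error| ≤ (b-a)/2^n
|error| ≤ (-1 - (-4))/2^8 = 3/2^8
|error| ≤ 0.0117187500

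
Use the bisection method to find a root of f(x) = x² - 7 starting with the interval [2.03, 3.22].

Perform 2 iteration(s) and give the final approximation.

f(x) = x² - 7
Initial interval: [2.03, 3.22]

Iteration 1:
  c_1 = (2.030000 + 3.220000)/2 = 2.625000
  f(c_1) = f(2.625000) = -0.109375
  f(a) × f(c) ≥ 0, new interval: [2.625000, 3.220000]
Iteration 2:
  c_2 = (2.625000 + 3.220000)/2 = 2.922500
  f(c_2) = f(2.922500) = 1.541006
  f(a) × f(c) < 0, new interval: [2.625000, 2.922500]

After 2 iteration(s), the approximation is c_2 = 2.922500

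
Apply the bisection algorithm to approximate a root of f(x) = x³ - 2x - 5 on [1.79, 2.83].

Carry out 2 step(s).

f(x) = x³ - 2x - 5
Initial interval: [1.79, 2.83]

Iteration 1:
  c_1 = (1.790000 + 2.830000)/2 = 2.310000
  f(c_1) = f(2.310000) = 2.706391
  f(a) × f(c) < 0, new interval: [1.790000, 2.310000]
Iteration 2:
  c_2 = (1.790000 + 2.310000)/2 = 2.050000
  f(c_2) = f(2.050000) = -0.484875
  f(a) × f(c) ≥ 0, new interval: [2.050000, 2.310000]

After 2 iteration(s), the approximation is c_2 = 2.050000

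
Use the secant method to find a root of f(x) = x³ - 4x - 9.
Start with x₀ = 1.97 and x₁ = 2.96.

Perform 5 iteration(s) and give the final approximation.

f(x) = x³ - 4x - 9
x₀ = 1.97, x₁ = 2.96

Secant formula: x_{n+1} = x_n - f(x_n)(x_n - x_{n-1})/(f(x_n) - f(x_{n-1}))

Iteration 1:
  f(1.970000) = -9.234627
  f(2.960000) = 5.094336
  x_2 = 2.960000 - 5.094336×(2.960000 - 1.970000)/(5.094336 - (-9.234627))
       = 2.608028
Iteration 2:
  f(2.960000) = 5.094336
  f(2.608028) = -1.692800
  x_3 = 2.608028 - (-1.692800)×(2.608028 - 2.960000)/(-1.692800 - 5.094336)
       = 2.695814
Iteration 3:
  f(2.608028) = -1.692800
  f(2.695814) = -0.191654
  x_4 = 2.695814 - (-0.191654)×(2.695814 - 2.608028)/(-0.191654 - (-1.692800))
       = 2.707022
Iteration 4:
  f(2.695814) = -0.191654
  f(2.707022) = 0.008888
  x_5 = 2.707022 - 0.008888×(2.707022 - 2.695814)/(0.008888 - (-0.191654))
       = 2.706526
Iteration 5:
  f(2.707022) = 0.008888
  f(2.706526) = -0.000043
  x_6 = 2.706526 - (-0.000043)×(2.706526 - 2.707022)/(-0.000043 - 0.008888)
       = 2.706528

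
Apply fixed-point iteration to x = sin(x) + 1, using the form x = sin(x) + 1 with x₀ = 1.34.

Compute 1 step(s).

Equation: x = sin(x) + 1
Fixed-point form: x = sin(x) + 1
x₀ = 1.34

x_1 = g(1.340000) = 1.973485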